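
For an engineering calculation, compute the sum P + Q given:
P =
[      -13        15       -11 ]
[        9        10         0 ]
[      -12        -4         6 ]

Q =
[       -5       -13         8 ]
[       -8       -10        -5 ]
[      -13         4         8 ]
P + Q =
[      -18         2        -3 ]
[        1         0        -5 ]
[      -25         0        14 ]

Matrix addition is elementwise: (P+Q)[i][j] = P[i][j] + Q[i][j].
  (P+Q)[0][0] = (-13) + (-5) = -18
  (P+Q)[0][1] = (15) + (-13) = 2
  (P+Q)[0][2] = (-11) + (8) = -3
  (P+Q)[1][0] = (9) + (-8) = 1
  (P+Q)[1][1] = (10) + (-10) = 0
  (P+Q)[1][2] = (0) + (-5) = -5
  (P+Q)[2][0] = (-12) + (-13) = -25
  (P+Q)[2][1] = (-4) + (4) = 0
  (P+Q)[2][2] = (6) + (8) = 14
P + Q =
[      -18         2        -3 ]
[        1         0        -5 ]
[      -25         0        14 ]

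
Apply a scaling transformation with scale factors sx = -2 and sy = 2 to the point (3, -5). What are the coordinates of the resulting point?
(-6, -10)

Scaling matrix:
[[-2, 0], [0, 2]]
Result: (3 × -2, -5 × 2) = (-6, -10)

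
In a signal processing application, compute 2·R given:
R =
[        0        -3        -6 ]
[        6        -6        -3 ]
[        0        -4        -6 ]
2R =
[        0        -6       -12 ]
[       12       -12        -6 ]
[        0        -8       -12 ]

Scalar multiplication is elementwise: (2R)[i][j] = 2 * R[i][j].
  (2R)[0][0] = 2 * (0) = 0
  (2R)[0][1] = 2 * (-3) = -6
  (2R)[0][2] = 2 * (-6) = -12
  (2R)[1][0] = 2 * (6) = 12
  (2R)[1][1] = 2 * (-6) = -12
  (2R)[1][2] = 2 * (-3) = -6
  (2R)[2][0] = 2 * (0) = 0
  (2R)[2][1] = 2 * (-4) = -8
  (2R)[2][2] = 2 * (-6) = -12
2R =
[        0        -6       -12 ]
[       12       -12        -6 ]
[        0        -8       -12 ]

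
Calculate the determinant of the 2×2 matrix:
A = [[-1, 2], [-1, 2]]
0

For A = [[a, b], [c, d]], det(A) = a*d - b*c.
det(A) = (-1)*(2) - (2)*(-1) = -2 - -2 = 0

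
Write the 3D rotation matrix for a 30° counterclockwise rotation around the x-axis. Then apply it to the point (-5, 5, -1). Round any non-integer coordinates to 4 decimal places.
R = [[1, 0, 0], [0, √3/2, -1/2], [0, 1/2, √3/2]]; R·(-5, 5, -1) = (-5.0000, 4.8301, 1.6340)

Rotation matrix for 30° around x-axis:
cos(30°) = √3/2, sin(30°) = 1/2
R = [[1, 0, 0], [0, √3/2, -1/2], [0, 1/2, √3/2]]
Apply to (-5, 5, -1): R·[-5, 5, -1]ᵀ = (-5.0000, 4.8301, 1.6340)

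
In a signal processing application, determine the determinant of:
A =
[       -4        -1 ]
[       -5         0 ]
det(A) = -5

For a 2×2 matrix [[a, b], [c, d]], det = a*d - b*c.
det(A) = (-4)*(0) - (-1)*(-5) = 0 - 5 = -5.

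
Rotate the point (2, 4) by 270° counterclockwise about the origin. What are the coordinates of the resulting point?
(4, -2)

Rotation matrix R(θ) = [[cos θ, -sin θ], [sin θ, cos θ]]; for θ = 270°:
R = [[0, 1], [-1, 0]]
Result: R × [2, 4]ᵀ = [0·2 + (1)·4, -1·2 + (0)·4]ᵀ = (4, -2)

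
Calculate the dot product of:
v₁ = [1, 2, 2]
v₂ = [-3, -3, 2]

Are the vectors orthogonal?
-5, No

The dot product is the sum of products of corresponding components.
v₁·v₂ = (1)*(-3) + (2)*(-3) + (2)*(2) = -3 - 6 + 4 = -5.
Two vectors are orthogonal iff their dot product is 0; here the dot product is -5, so the vectors are not orthogonal.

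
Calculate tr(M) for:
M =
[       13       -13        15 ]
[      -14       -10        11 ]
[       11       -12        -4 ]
tr(M) = 13 - 10 - 4 = -1

The trace of a square matrix is the sum of its diagonal entries.
Diagonal entries of M: M[0][0] = 13, M[1][1] = -10, M[2][2] = -4.
tr(M) = 13 - 10 - 4 = -1.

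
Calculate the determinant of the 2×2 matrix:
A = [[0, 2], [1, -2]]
-2

For A = [[a, b], [c, d]], det(A) = a*d - b*c.
det(A) = (0)*(-2) - (2)*(1) = 0 - 2 = -2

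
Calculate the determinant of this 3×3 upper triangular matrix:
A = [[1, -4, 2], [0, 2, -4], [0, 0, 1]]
2

The determinant of a triangular matrix is the product of its diagonal entries (the off-diagonal entries above the diagonal do not affect it).
det(A) = (1) * (2) * (1) = 2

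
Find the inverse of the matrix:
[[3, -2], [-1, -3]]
[[3/11, -2/11], [-1/11, -3/11]]

For [[a,b],[c,d]], inverse = (1/det)·[[d,-b],[-c,a]]
det = 3·-3 - -2·-1 = -11
Inverse = (1/-11)·[[-3, 2], [1, 3]]
        = [[3/11, -2/11], [-1/11, -3/11]]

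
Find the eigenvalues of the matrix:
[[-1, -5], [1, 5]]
λ = 0 and λ = 4

Characteristic equation: det(A - λI) = 0
λ² - (trace)λ + (det) = 0
λ² - (4)λ + (0) = 0
λ² - 4λ + 0 = 0
Solving: λ = 0, 4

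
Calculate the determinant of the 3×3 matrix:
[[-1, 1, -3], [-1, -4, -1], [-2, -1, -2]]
14

Expansion along first row:
det = -1·det([[-4,-1],[-1,-2]]) - 1·det([[-1,-1],[-2,-2]]) + -3·det([[-1,-4],[-2,-1]])
    = -1·(-4·-2 - -1·-1) - 1·(-1·-2 - -1·-2) + -3·(-1·-1 - -4·-2)
    = -1·7 - 1·0 + -3·-7
    = -7 + 0 + 21 = 14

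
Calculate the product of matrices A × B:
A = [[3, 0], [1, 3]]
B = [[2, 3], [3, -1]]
[[6, 9], [11, 0]]

Matrix multiplication:
C[0][0] = 3×2 + 0×3 = 6
C[0][1] = 3×3 + 0×-1 = 9
C[1][0] = 1×2 + 3×3 = 11
C[1][1] = 1×3 + 3×-1 = 0
Result: [[6, 9], [11, 0]]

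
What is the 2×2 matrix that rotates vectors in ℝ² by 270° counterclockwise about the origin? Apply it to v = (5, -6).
R = [[0, 1], [-1, 0]]; R·v = (-6, -5)

A counterclockwise rotation by angle θ in ℝ² has matrix R(θ) = [[cos θ, -sin θ], [sin θ, cos θ]].
For θ = 270°: cos θ = 0, sin θ = -1.
R(270°) = [[0, 1], [-1, 0]].
R·v = [0·5 + (1)·-6, -1·5 + 0·-6] = (-6, -5).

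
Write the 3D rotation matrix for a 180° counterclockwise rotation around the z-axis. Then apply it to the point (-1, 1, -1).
R = [[-1, 0, 0], [0, -1, 0], [0, 0, 1]]; R·(-1, 1, -1) = (1, -1, -1)

Rotation matrix for 180° around z-axis:
cos(180°) = -1, sin(180°) = 0
R = [[-1, 0, 0], [0, -1, 0], [0, 0, 1]]
Apply to (-1, 1, -1): R·[-1, 1, -1]ᵀ = (1, -1, -1)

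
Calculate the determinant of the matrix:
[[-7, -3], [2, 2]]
-8

For a 2×2 matrix [[a, b], [c, d]], det = ad - bc
det = (-7)(2) - (-3)(2) = -14 - -6 = -8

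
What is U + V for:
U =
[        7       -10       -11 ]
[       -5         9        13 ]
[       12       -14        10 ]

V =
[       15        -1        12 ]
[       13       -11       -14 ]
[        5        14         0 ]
U + V =
[       22       -11         1 ]
[        8        -2        -1 ]
[       17         0        10 ]

Matrix addition is elementwise: (U+V)[i][j] = U[i][j] + V[i][j].
  (U+V)[0][0] = (7) + (15) = 22
  (U+V)[0][1] = (-10) + (-1) = -11
  (U+V)[0][2] = (-11) + (12) = 1
  (U+V)[1][0] = (-5) + (13) = 8
  (U+V)[1][1] = (9) + (-11) = -2
  (U+V)[1][2] = (13) + (-14) = -1
  (U+V)[2][0] = (12) + (5) = 17
  (U+V)[2][1] = (-14) + (14) = 0
  (U+V)[2][2] = (10) + (0) = 10
U + V =
[       22       -11         1 ]
[        8        -2        -1 ]
[       17         0        10 ]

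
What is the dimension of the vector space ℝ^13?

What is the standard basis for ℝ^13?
Dimension = 13; standard basis = {e_1, e_2, e_3, …, e_13}

ℝ^13 is the space of 13-tuples of real numbers; its dimension is 13.
The standard basis consists of 13 vectors: e_1, e_2, e_3, …, e_13, where e_i is the vector with 1 in position i and 0 elsewhere.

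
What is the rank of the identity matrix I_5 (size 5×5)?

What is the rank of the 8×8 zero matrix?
rank(I_5) = 5, rank(0) = 0

The identity I_5 has 5 columns that are the standard basis vectors e_1, …, e_5. These are linearly independent, so all 5 columns are pivots and rank(I_5) = 5.
The 8×8 zero matrix has every entry zero, so every row is the zero row and there are no pivots; rank(0) = 0.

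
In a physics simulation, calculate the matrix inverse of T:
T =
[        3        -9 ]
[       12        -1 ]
det(T) = 105
T⁻¹ =
[   -1/105      3/35 ]
[    -4/35      1/35 ]

For a 2×2 matrix T = [[a, b], [c, d]] with det(T) ≠ 0, T⁻¹ = (1/det(T)) * [[d, -b], [-c, a]].
det(T) = (3)*(-1) - (-9)*(12) = -3 + 108 = 105.
T⁻¹ = (1/105) * [[-1, 9], [-12, 3]].
Dividing each entry by 105 and reducing:
T⁻¹ =
[   -1/105      3/35 ]
[    -4/35      1/35 ]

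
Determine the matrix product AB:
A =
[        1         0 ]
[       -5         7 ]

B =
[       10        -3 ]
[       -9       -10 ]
AB =
[       10        -3 ]
[     -113       -55 ]

Matrix multiplication: (AB)[i][j] = sum over k of A[i][k] * B[k][j].
  (AB)[0][0] = (1)*(10) + (0)*(-9) = 10
  (AB)[0][1] = (1)*(-3) + (0)*(-10) = -3
  (AB)[1][0] = (-5)*(10) + (7)*(-9) = -113
  (AB)[1][1] = (-5)*(-3) + (7)*(-10) = -55
AB =
[       10        -3 ]
[     -113       -55 ]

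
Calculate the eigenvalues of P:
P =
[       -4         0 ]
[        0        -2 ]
λ = -4, -2

Solve det(P - λI) = 0. For a 2×2 matrix the characteristic equation is λ² - (trace)λ + det = 0.
trace(P) = a + d = -4 - 2 = -6.
det(P) = a*d - b*c = (-4)*(-2) - (0)*(0) = 8 - 0 = 8.
Characteristic equation: λ² - (-6)λ + (8) = 0.
Discriminant = (-6)² - 4*(8) = 36 - 32 = 4.
λ = (-6 ± √4) / 2 = (-6 ± 2) / 2 = -4, -2.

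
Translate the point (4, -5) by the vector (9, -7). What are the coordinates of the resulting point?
(13, -12)

Translation by (9, -7):
x' = 4 + 9 = 13
y' = -5 + -7 = -12
Homogeneous matrix: [[1, 0, 9], [0, 1, -7], [0, 0, 1]]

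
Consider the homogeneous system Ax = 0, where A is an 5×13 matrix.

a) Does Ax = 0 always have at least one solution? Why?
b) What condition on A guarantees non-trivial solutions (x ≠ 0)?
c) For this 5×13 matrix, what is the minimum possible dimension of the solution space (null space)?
a) Yes, x = 0 is always a solution. b) When A has linearly dependent columns (rank < n). c) Minimum nullity = 8.

a) x = 0 satisfies A·0 = 0, so the zero vector is always a solution.
b) Non-trivial solutions exist iff the columns of A are linearly dependent, equivalently rank(A) < n (the number of columns).
c) By rank-nullity, rank(A) + nullity(A) = n = 13. Since A has only 5 rows, rank(A) ≤ 5, so nullity(A) ≥ 13 - 5 = 8.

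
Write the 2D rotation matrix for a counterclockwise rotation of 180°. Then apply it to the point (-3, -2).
R = [[-1, 0], [0, -1]]; R·(-3, -2) = (3, 2)

Rotation matrix formula: R(θ) = [[cos θ, -sin θ], [sin θ, cos θ]]
For θ = 180°:
cos(180°) = -1
sin(180°) = 0
R = [[-1, 0], [0, -1]]
Apply to (-3, -2): [-1·-3 + (0)·-2, 0·-3 + -1·-2] = (3, 2)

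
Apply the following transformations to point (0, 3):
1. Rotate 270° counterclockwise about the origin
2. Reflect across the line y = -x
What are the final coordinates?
(0, -3)

Step 1: Rotate 270° → (3, 0)
Step 2: Reflect across the line y = -x → (0, -3)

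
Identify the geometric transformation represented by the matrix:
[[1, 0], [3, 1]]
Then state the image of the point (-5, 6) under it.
vertical shear with factor 3; image of (-5, 6) is (-5, -9)

The matrix [[1, 0], [k, 1]] sends (x, y) to (x, 3x + y), leaving the x-coordinate fixed: a vertical shear.
The matrix [[1, 0], [3, 1]] represents: vertical shear with factor 3.
Applying it to (-5, 6): [1·-5 + 0·6, 3·-5 + 1·6] = (-5, -9).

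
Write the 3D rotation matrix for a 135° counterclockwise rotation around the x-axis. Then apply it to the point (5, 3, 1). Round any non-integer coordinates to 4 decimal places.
R = [[1, 0, 0], [0, -√2/2, -√2/2], [0, √2/2, -√2/2]]; R·(5, 3, 1) = (5.0000, -2.8284, 1.4142)

Rotation matrix for 135° around x-axis:
cos(135°) = -√2/2, sin(135°) = √2/2
R = [[1, 0, 0], [0, -√2/2, -√2/2], [0, √2/2, -√2/2]]
Apply to (5, 3, 1): R·[5, 3, 1]ᵀ = (5.0000, -2.8284, 1.4142)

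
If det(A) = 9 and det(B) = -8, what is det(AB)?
-72

Use the multiplicative property of determinants: det(AB) = det(A)*det(B).
det(AB) = (9)*(-8) = -72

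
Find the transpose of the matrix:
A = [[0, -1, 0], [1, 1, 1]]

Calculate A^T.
[[0, 1], [-1, 1], [0, 1]]

The transpose sends entry (i,j) to (j,i); rows become columns.
Row 0 of A: [0, -1, 0] -> column 0 of A^T.
Row 1 of A: [1, 1, 1] -> column 1 of A^T.
A^T = [[0, 1], [-1, 1], [0, 1]]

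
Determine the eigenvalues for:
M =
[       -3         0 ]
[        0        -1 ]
λ = -3, -1

Solve det(M - λI) = 0. For a 2×2 matrix the characteristic equation is λ² - (trace)λ + det = 0.
trace(M) = a + d = -3 - 1 = -4.
det(M) = a*d - b*c = (-3)*(-1) - (0)*(0) = 3 - 0 = 3.
Characteristic equation: λ² - (-4)λ + (3) = 0.
Discriminant = (-4)² - 4*(3) = 16 - 12 = 4.
λ = (-4 ± √4) / 2 = (-4 ± 2) / 2 = -3, -1.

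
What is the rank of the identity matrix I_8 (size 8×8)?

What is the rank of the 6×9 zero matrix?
rank(I_8) = 8, rank(0) = 0

The identity I_8 has 8 columns that are the standard basis vectors e_1, …, e_8. These are linearly independent, so all 8 columns are pivots and rank(I_8) = 8.
The 6×9 zero matrix has every entry zero, so every row is the zero row and there are no pivots; rank(0) = 0.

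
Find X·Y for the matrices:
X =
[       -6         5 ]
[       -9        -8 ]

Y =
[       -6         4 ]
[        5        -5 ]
XY =
[       61       -49 ]
[       14         4 ]

Matrix multiplication: (XY)[i][j] = sum over k of X[i][k] * Y[k][j].
  (XY)[0][0] = (-6)*(-6) + (5)*(5) = 61
  (XY)[0][1] = (-6)*(4) + (5)*(-5) = -49
  (XY)[1][0] = (-9)*(-6) + (-8)*(5) = 14
  (XY)[1][1] = (-9)*(4) + (-8)*(-5) = 4
XY =
[       61       -49 ]
[       14         4 ]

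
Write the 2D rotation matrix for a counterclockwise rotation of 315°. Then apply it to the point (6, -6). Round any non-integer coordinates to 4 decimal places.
R = [[√2/2, √2/2], [-√2/2, √2/2]]; R·(6, -6) = (0.0000, -8.4853)

Rotation matrix formula: R(θ) = [[cos θ, -sin θ], [sin θ, cos θ]]
For θ = 315°:
cos(315°) = √2/2
sin(315°) = -√2/2
R = [[√2/2, √2/2], [-√2/2, √2/2]]
Apply to (6, -6): [√2/2·6 + (√2/2)·-6, -√2/2·6 + √2/2·-6] = (0.0000, -8.4853)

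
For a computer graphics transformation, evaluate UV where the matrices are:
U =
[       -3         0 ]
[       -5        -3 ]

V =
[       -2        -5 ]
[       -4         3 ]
UV =
[        6        15 ]
[       22        16 ]

Matrix multiplication: (UV)[i][j] = sum over k of U[i][k] * V[k][j].
  (UV)[0][0] = (-3)*(-2) + (0)*(-4) = 6
  (UV)[0][1] = (-3)*(-5) + (0)*(3) = 15
  (UV)[1][0] = (-5)*(-2) + (-3)*(-4) = 22
  (UV)[1][1] = (-5)*(-5) + (-3)*(3) = 16
UV =
[        6        15 ]
[       22        16 ]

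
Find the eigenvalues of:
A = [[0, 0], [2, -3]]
λ = -3, 0

Solve det(A - λI) = 0. For a 2×2 matrix this is λ² - (trace)λ + det = 0.
trace(A) = 0 - 3 = -3.
det(A) = (0)*(-3) - (0)*(2) = 0 - 0 = 0.
Characteristic equation: λ² - (-3)λ + (0) = 0.
Discriminant: (-3)² - 4*(0) = 9 - 0 = 9.
Roots: λ = (-3 ± √9) / 2 = -3, 0.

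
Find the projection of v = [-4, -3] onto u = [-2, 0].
[-4, 0]

The projection of v onto u is proj_u(v) = ((v·u) / (u·u)) · u.
v·u = (-4)*(-2) + (-3)*(0) = 8.
u·u = (-2)*(-2) + (0)*(0) = 4.
coefficient = 8 / 4 = 2.
proj_u(v) = 2 · [-2, 0] = [-4, 0].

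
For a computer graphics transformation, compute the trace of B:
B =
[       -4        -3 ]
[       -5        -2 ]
tr(B) = -4 - 2 = -6

The trace of a square matrix is the sum of its diagonal entries.
Diagonal entries of B: B[0][0] = -4, B[1][1] = -2.
tr(B) = -4 - 2 = -6.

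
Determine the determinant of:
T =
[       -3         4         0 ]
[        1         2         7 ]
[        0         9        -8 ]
det(T) = 269

Expand along row 0 (cofactor expansion): det(T) = a*(e*i - f*h) - b*(d*i - f*g) + c*(d*h - e*g), where the 3×3 is [[a, b, c], [d, e, f], [g, h, i]].
Minor M_00 = (2)*(-8) - (7)*(9) = -16 - 63 = -79.
Minor M_01 = (1)*(-8) - (7)*(0) = -8 - 0 = -8.
Minor M_02 = (1)*(9) - (2)*(0) = 9 - 0 = 9.
det(T) = (-3)*(-79) - (4)*(-8) + (0)*(9) = 237 + 32 + 0 = 269.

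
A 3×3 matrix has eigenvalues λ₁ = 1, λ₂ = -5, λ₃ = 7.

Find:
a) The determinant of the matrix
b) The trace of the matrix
det = -35, trace = 3

Two standard eigenvalue identities:
- det(A) equals the product of the eigenvalues (counted with multiplicity).
- trace(A) equals the sum of the eigenvalues.
det(A) = (1)*(-5)*(7) = -35.
trace(A) = 1 - 5 + 7 = 3.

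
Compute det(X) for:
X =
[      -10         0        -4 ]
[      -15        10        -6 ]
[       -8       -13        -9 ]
det(X) = 580

Expand along row 0 (cofactor expansion): det(X) = a*(e*i - f*h) - b*(d*i - f*g) + c*(d*h - e*g), where the 3×3 is [[a, b, c], [d, e, f], [g, h, i]].
Minor M_00 = (10)*(-9) - (-6)*(-13) = -90 - 78 = -168.
Minor M_01 = (-15)*(-9) - (-6)*(-8) = 135 - 48 = 87.
Minor M_02 = (-15)*(-13) - (10)*(-8) = 195 + 80 = 275.
det(X) = (-10)*(-168) - (0)*(87) + (-4)*(275) = 1680 + 0 - 1100 = 580.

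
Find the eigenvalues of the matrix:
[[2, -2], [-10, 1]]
λ = -3 and λ = 6

Characteristic equation: det(A - λI) = 0
λ² - (trace)λ + (det) = 0
λ² - (3)λ + (-18) = 0
λ² - 3λ - 18 = 0
Solving: λ = -3, 6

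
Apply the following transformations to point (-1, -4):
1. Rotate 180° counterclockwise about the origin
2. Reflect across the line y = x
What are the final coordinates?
(4, 1)

Step 1: Rotate 180° → (1, 4)
Step 2: Reflect across the line y = x → (4, 1)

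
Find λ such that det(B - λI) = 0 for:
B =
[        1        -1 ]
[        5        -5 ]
λ = -4, 0

Solve det(B - λI) = 0. For a 2×2 matrix the characteristic equation is λ² - (trace)λ + det = 0.
trace(B) = a + d = 1 - 5 = -4.
det(B) = a*d - b*c = (1)*(-5) - (-1)*(5) = -5 + 5 = 0.
Characteristic equation: λ² - (-4)λ + (0) = 0.
Discriminant = (-4)² - 4*(0) = 16 - 0 = 16.
λ = (-4 ± √16) / 2 = (-4 ± 4) / 2 = -4, 0.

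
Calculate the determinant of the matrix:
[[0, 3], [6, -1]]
-18

For a 2×2 matrix [[a, b], [c, d]], det = ad - bc
det = (0)(-1) - (3)(6) = 0 - 18 = -18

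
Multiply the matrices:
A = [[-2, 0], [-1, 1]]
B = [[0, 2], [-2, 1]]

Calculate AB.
[[0, -4], [-2, -1]]

Each entry (i,j) of AB = sum over k of A[i][k]*B[k][j].
(AB)[0][0] = (-2)*(0) + (0)*(-2) = 0
(AB)[0][1] = (-2)*(2) + (0)*(1) = -4
(AB)[1][0] = (-1)*(0) + (1)*(-2) = -2
(AB)[1][1] = (-1)*(2) + (1)*(1) = -1
AB = [[0, -4], [-2, -1]]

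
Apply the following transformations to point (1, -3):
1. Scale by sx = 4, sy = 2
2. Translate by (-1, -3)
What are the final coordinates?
(3, -9)

Step 1: Scale (1, -3) by (sx, sy) = (4, 2) → (4, -6)
Step 2: Translate by (-1, -3) → (3, -9)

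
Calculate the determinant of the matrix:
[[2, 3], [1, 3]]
3

For a 2×2 matrix [[a, b], [c, d]], det = ad - bc
det = (2)(3) - (3)(1) = 6 - 3 = 3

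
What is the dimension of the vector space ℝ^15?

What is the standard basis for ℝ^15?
Dimension = 15; standard basis = {e_1, e_2, e_3, …, e_15}

ℝ^15 is the space of 15-tuples of real numbers; its dimension is 15.
The standard basis consists of 15 vectors: e_1, e_2, e_3, …, e_15, where e_i is the vector with 1 in position i and 0 elsewhere.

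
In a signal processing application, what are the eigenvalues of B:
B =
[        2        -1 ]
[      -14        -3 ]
λ = -5, 4

Solve det(B - λI) = 0. For a 2×2 matrix the characteristic equation is λ² - (trace)λ + det = 0.
trace(B) = a + d = 2 - 3 = -1.
det(B) = a*d - b*c = (2)*(-3) - (-1)*(-14) = -6 - 14 = -20.
Characteristic equation: λ² - (-1)λ + (-20) = 0.
Discriminant = (-1)² - 4*(-20) = 1 + 80 = 81.
λ = (-1 ± √81) / 2 = (-1 ± 9) / 2 = -5, 4.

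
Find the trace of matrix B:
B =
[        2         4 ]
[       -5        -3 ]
tr(B) = 2 - 3 = -1

The trace of a square matrix is the sum of its diagonal entries.
Diagonal entries of B: B[0][0] = 2, B[1][1] = -3.
tr(B) = 2 - 3 = -1.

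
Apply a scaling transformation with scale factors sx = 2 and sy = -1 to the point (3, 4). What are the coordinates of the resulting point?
(6, -4)

Scaling matrix:
[[2, 0], [0, -1]]
Result: (3 × 2, 4 × -1) = (6, -4)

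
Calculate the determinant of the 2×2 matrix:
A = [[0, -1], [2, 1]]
2

For A = [[a, b], [c, d]], det(A) = a*d - b*c.
det(A) = (0)*(1) - (-1)*(2) = 0 - -2 = 2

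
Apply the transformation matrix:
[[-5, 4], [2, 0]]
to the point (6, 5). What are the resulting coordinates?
(-10, 12)

Matrix multiplication:
[[-5, 4], [2, 0]] × [6, 5]ᵀ
= [-5×6 + 4×5, 2×6 + 0×5]ᵀ
= [-10.0000, 12.0000]ᵀ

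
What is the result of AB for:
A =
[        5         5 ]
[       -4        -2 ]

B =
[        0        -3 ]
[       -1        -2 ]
AB =
[       -5       -25 ]
[        2        16 ]

Matrix multiplication: (AB)[i][j] = sum over k of A[i][k] * B[k][j].
  (AB)[0][0] = (5)*(0) + (5)*(-1) = -5
  (AB)[0][1] = (5)*(-3) + (5)*(-2) = -25
  (AB)[1][0] = (-4)*(0) + (-2)*(-1) = 2
  (AB)[1][1] = (-4)*(-3) + (-2)*(-2) = 16
AB =
[       -5       -25 ]
[        2        16 ]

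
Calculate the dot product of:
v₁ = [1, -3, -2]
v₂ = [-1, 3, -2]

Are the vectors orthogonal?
-6, No

The dot product is the sum of products of corresponding components.
v₁·v₂ = (1)*(-1) + (-3)*(3) + (-2)*(-2) = -1 - 9 + 4 = -6.
Two vectors are orthogonal iff their dot product is 0; here the dot product is -6, so the vectors are not orthogonal.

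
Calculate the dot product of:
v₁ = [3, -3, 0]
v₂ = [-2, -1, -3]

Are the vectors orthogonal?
-3, No

The dot product is the sum of products of corresponding components.
v₁·v₂ = (3)*(-2) + (-3)*(-1) + (0)*(-3) = -6 + 3 + 0 = -3.
Two vectors are orthogonal iff their dot product is 0; here the dot product is -3, so the vectors are not orthogonal.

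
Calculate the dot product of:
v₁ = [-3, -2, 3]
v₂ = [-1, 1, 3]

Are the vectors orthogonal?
10, No

The dot product is the sum of products of corresponding components.
v₁·v₂ = (-3)*(-1) + (-2)*(1) + (3)*(3) = 3 - 2 + 9 = 10.
Two vectors are orthogonal iff their dot product is 0; here the dot product is 10, so the vectors are not orthogonal.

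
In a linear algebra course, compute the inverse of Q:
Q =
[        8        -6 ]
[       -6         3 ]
det(Q) = -12
Q⁻¹ =
[     -1/4      -1/2 ]
[     -1/2      -2/3 ]

For a 2×2 matrix Q = [[a, b], [c, d]] with det(Q) ≠ 0, Q⁻¹ = (1/det(Q)) * [[d, -b], [-c, a]].
det(Q) = (8)*(3) - (-6)*(-6) = 24 - 36 = -12.
Q⁻¹ = (1/-12) * [[3, 6], [6, 8]].
Dividing each entry by -12 and reducing:
Q⁻¹ =
[     -1/4      -1/2 ]
[     -1/2      -2/3 ]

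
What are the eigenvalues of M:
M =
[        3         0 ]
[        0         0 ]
λ = 0, 3

Solve det(M - λI) = 0. For a 2×2 matrix the characteristic equation is λ² - (trace)λ + det = 0.
trace(M) = a + d = 3 + 0 = 3.
det(M) = a*d - b*c = (3)*(0) - (0)*(0) = 0 - 0 = 0.
Characteristic equation: λ² - (3)λ + (0) = 0.
Discriminant = (3)² - 4*(0) = 9 - 0 = 9.
λ = (3 ± √9) / 2 = (3 ± 3) / 2 = 0, 3.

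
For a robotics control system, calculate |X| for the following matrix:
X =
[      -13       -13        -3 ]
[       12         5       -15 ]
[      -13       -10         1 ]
det(X) = -329

Expand along row 0 (cofactor expansion): det(X) = a*(e*i - f*h) - b*(d*i - f*g) + c*(d*h - e*g), where the 3×3 is [[a, b, c], [d, e, f], [g, h, i]].
Minor M_00 = (5)*(1) - (-15)*(-10) = 5 - 150 = -145.
Minor M_01 = (12)*(1) - (-15)*(-13) = 12 - 195 = -183.
Minor M_02 = (12)*(-10) - (5)*(-13) = -120 + 65 = -55.
det(X) = (-13)*(-145) - (-13)*(-183) + (-3)*(-55) = 1885 - 2379 + 165 = -329.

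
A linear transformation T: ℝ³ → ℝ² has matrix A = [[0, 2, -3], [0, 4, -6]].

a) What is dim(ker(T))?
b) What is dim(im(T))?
dim(ker) = 2, dim(im) = 1

Observe that row 2 = 2 × row 1 (so the rows are linearly dependent).
Thus rank(A) = 1 (only one linearly independent row).
dim(im(T)) = rank(A) = 1.
By the rank-nullity theorem applied to T: ℝ³ → ℝ², rank(A) + nullity(A) = 3 (the domain dimension), so dim(ker(T)) = 3 - 1 = 2.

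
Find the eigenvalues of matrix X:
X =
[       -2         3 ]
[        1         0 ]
λ = -3, 1

Solve det(X - λI) = 0. For a 2×2 matrix the characteristic equation is λ² - (trace)λ + det = 0.
trace(X) = a + d = -2 + 0 = -2.
det(X) = a*d - b*c = (-2)*(0) - (3)*(1) = 0 - 3 = -3.
Characteristic equation: λ² - (-2)λ + (-3) = 0.
Discriminant = (-2)² - 4*(-3) = 4 + 12 = 16.
λ = (-2 ± √16) / 2 = (-2 ± 4) / 2 = -3, 1.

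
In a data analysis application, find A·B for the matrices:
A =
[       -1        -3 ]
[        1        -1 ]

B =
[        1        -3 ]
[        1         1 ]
AB =
[       -4         0 ]
[        0        -4 ]

Matrix multiplication: (AB)[i][j] = sum over k of A[i][k] * B[k][j].
  (AB)[0][0] = (-1)*(1) + (-3)*(1) = -4
  (AB)[0][1] = (-1)*(-3) + (-3)*(1) = 0
  (AB)[1][0] = (1)*(1) + (-1)*(1) = 0
  (AB)[1][1] = (1)*(-3) + (-1)*(1) = -4
AB =
[       -4         0 ]
[        0        -4 ]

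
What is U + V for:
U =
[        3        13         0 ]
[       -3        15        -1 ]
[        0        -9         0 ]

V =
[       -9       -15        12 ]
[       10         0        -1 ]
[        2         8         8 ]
U + V =
[       -6        -2        12 ]
[        7        15        -2 ]
[        2        -1         8 ]

Matrix addition is elementwise: (U+V)[i][j] = U[i][j] + V[i][j].
  (U+V)[0][0] = (3) + (-9) = -6
  (U+V)[0][1] = (13) + (-15) = -2
  (U+V)[0][2] = (0) + (12) = 12
  (U+V)[1][0] = (-3) + (10) = 7
  (U+V)[1][1] = (15) + (0) = 15
  (U+V)[1][2] = (-1) + (-1) = -2
  (U+V)[2][0] = (0) + (2) = 2
  (U+V)[2][1] = (-9) + (8) = -1
  (U+V)[2][2] = (0) + (8) = 8
U + V =
[       -6        -2        12 ]
[        7        15        -2 ]
[        2        -1         8 ]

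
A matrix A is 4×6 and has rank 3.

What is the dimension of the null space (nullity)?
3

The rank-nullity theorem for an m×n matrix states:
rank(A) + nullity(A) = n (the number of columns).
Here n = 6 and rank(A) = 3, so nullity(A) = 6 - 3 = 3.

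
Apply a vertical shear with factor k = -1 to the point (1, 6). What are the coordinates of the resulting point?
(1, 5)

Shear matrix for vertical shear with factor k = -1:
[[1, 0], [-1, 1]]
Result: (1, 6) → (1, 5)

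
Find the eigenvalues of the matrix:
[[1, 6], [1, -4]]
λ = -5 and λ = 2

Characteristic equation: det(A - λI) = 0
λ² - (trace)λ + (det) = 0
λ² - (-3)λ + (-10) = 0
λ² + 3λ - 10 = 0
Solving: λ = -5, 2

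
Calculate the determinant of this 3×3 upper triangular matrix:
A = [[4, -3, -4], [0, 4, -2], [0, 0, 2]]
32

The determinant of a triangular matrix is the product of its diagonal entries (the off-diagonal entries above the diagonal do not affect it).
det(A) = (4) * (4) * (2) = 32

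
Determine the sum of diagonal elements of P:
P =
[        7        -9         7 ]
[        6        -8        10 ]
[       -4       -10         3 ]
tr(P) = 7 - 8 + 3 = 2

The trace of a square matrix is the sum of its diagonal entries.
Diagonal entries of P: P[0][0] = 7, P[1][1] = -8, P[2][2] = 3.
tr(P) = 7 - 8 + 3 = 2.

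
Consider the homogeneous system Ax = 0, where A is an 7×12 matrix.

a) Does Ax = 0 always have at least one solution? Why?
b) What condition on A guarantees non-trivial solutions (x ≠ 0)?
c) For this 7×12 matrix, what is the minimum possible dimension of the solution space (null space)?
a) Yes, x = 0 is always a solution. b) When A has linearly dependent columns (rank < n). c) Minimum nullity = 5.

a) x = 0 satisfies A·0 = 0, so the zero vector is always a solution.
b) Non-trivial solutions exist iff the columns of A are linearly dependent, equivalently rank(A) < n (the number of columns).
c) By rank-nullity, rank(A) + nullity(A) = n = 12. Since A has only 7 rows, rank(A) ≤ 7, so nullity(A) ≥ 12 - 7 = 5.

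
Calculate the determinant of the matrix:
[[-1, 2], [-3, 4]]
2

For a 2×2 matrix [[a, b], [c, d]], det = ad - bc
det = (-1)(4) - (2)(-3) = -4 - -6 = 2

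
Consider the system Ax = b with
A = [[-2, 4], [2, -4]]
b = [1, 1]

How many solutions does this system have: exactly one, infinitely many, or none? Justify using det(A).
No solution

det(A) = (-2)*(-4) - (4)*(2) = 0, so A is singular.
The column space of A is span(column 1) = span([-2, 2]).
b = [1, 1] is not a scalar multiple of column 1, so b ∉ column space and the system is inconsistent — no solution.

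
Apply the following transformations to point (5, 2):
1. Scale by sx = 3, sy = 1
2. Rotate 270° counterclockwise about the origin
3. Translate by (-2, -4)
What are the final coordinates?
(0, -19)

Step 1: Scale → (15, 2)
Step 2: Rotate 270° → (2, -15)
Step 3: Translate → (0, -19)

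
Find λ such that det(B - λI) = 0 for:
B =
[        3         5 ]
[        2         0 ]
λ = -2, 5

Solve det(B - λI) = 0. For a 2×2 matrix the characteristic equation is λ² - (trace)λ + det = 0.
trace(B) = a + d = 3 + 0 = 3.
det(B) = a*d - b*c = (3)*(0) - (5)*(2) = 0 - 10 = -10.
Characteristic equation: λ² - (3)λ + (-10) = 0.
Discriminant = (3)² - 4*(-10) = 9 + 40 = 49.
λ = (3 ± √49) / 2 = (3 ± 7) / 2 = -2, 5.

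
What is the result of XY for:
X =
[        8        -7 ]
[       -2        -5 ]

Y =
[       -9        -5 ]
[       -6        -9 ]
XY =
[      -30        23 ]
[       48        55 ]

Matrix multiplication: (XY)[i][j] = sum over k of X[i][k] * Y[k][j].
  (XY)[0][0] = (8)*(-9) + (-7)*(-6) = -30
  (XY)[0][1] = (8)*(-5) + (-7)*(-9) = 23
  (XY)[1][0] = (-2)*(-9) + (-5)*(-6) = 48
  (XY)[1][1] = (-2)*(-5) + (-5)*(-9) = 55
XY =
[      -30        23 ]
[       48        55 ]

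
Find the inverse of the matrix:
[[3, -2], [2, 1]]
[[1/7, 2/7], [-2/7, 3/7]]

For [[a,b],[c,d]], inverse = (1/det)·[[d,-b],[-c,a]]
det = 3·1 - -2·2 = 7
Inverse = (1/7)·[[1, 2], [-2, 3]]
        = [[1/7, 2/7], [-2/7, 3/7]]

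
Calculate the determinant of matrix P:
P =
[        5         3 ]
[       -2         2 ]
det(P) = 16

For a 2×2 matrix [[a, b], [c, d]], det = a*d - b*c.
det(P) = (5)*(2) - (3)*(-2) = 10 + 6 = 16.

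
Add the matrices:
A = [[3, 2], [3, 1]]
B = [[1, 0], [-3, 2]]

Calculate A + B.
[[4, 2], [0, 3]]

Add corresponding elements:
(3)+(1)=4
(2)+(0)=2
(3)+(-3)=0
(1)+(2)=3
A + B = [[4, 2], [0, 3]]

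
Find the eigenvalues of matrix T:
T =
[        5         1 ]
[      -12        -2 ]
λ = 1, 2

Solve det(T - λI) = 0. For a 2×2 matrix the characteristic equation is λ² - (trace)λ + det = 0.
trace(T) = a + d = 5 - 2 = 3.
det(T) = a*d - b*c = (5)*(-2) - (1)*(-12) = -10 + 12 = 2.
Characteristic equation: λ² - (3)λ + (2) = 0.
Discriminant = (3)² - 4*(2) = 9 - 8 = 1.
λ = (3 ± √1) / 2 = (3 ± 1) / 2 = 1, 2.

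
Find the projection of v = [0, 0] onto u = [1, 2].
[0, 0]

The projection of v onto u is proj_u(v) = ((v·u) / (u·u)) · u.
v·u = (0)*(1) + (0)*(2) = 0.
u·u = (1)*(1) + (2)*(2) = 5.
coefficient = 0 / 5 = 0.
proj_u(v) = 0 · [1, 2] = [0, 0].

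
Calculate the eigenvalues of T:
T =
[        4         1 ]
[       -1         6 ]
λ = 5, 5

Solve det(T - λI) = 0. For a 2×2 matrix the characteristic equation is λ² - (trace)λ + det = 0.
trace(T) = a + d = 4 + 6 = 10.
det(T) = a*d - b*c = (4)*(6) - (1)*(-1) = 24 + 1 = 25.
Characteristic equation: λ² - (10)λ + (25) = 0.
Discriminant = (10)² - 4*(25) = 100 - 100 = 0.
λ = (10 ± √0) / 2 = (10 ± 0) / 2 = 5, 5.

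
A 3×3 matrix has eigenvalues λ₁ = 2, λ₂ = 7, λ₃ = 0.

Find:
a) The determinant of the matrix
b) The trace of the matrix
det = 0, trace = 9

Two standard eigenvalue identities:
- det(A) equals the product of the eigenvalues (counted with multiplicity).
- trace(A) equals the sum of the eigenvalues.
det(A) = (2)*(7)*(0) = 0.
trace(A) = 2 + 7 + 0 = 9.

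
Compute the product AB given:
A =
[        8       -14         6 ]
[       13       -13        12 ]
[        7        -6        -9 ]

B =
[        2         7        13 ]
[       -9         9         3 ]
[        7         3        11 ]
AB =
[      184       -52       128 ]
[      227        10       262 ]
[        5       -32       -26 ]

Matrix multiplication: (AB)[i][j] = sum over k of A[i][k] * B[k][j].
  (AB)[0][0] = (8)*(2) + (-14)*(-9) + (6)*(7) = 184
  (AB)[0][1] = (8)*(7) + (-14)*(9) + (6)*(3) = -52
  (AB)[0][2] = (8)*(13) + (-14)*(3) + (6)*(11) = 128
  (AB)[1][0] = (13)*(2) + (-13)*(-9) + (12)*(7) = 227
  (AB)[1][1] = (13)*(7) + (-13)*(9) + (12)*(3) = 10
  (AB)[1][2] = (13)*(13) + (-13)*(3) + (12)*(11) = 262
  (AB)[2][0] = (7)*(2) + (-6)*(-9) + (-9)*(7) = 5
  (AB)[2][1] = (7)*(7) + (-6)*(9) + (-9)*(3) = -32
  (AB)[2][2] = (7)*(13) + (-6)*(3) + (-9)*(11) = -26
AB =
[      184       -52       128 ]
[      227        10       262 ]
[        5       -32       -26 ]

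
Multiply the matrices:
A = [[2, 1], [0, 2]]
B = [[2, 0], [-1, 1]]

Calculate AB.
[[3, 1], [-2, 2]]

Each entry (i,j) of AB = sum over k of A[i][k]*B[k][j].
(AB)[0][0] = (2)*(2) + (1)*(-1) = 3
(AB)[0][1] = (2)*(0) + (1)*(1) = 1
(AB)[1][0] = (0)*(2) + (2)*(-1) = -2
(AB)[1][1] = (0)*(0) + (2)*(1) = 2
AB = [[3, 1], [-2, 2]]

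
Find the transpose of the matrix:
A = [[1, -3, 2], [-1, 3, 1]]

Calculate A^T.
[[1, -1], [-3, 3], [2, 1]]

The transpose sends entry (i,j) to (j,i); rows become columns.
Row 0 of A: [1, -3, 2] -> column 0 of A^T.
Row 1 of A: [-1, 3, 1] -> column 1 of A^T.
A^T = [[1, -1], [-3, 3], [2, 1]]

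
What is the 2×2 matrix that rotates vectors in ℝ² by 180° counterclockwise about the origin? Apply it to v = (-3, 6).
R = [[-1, 0], [0, -1]]; R·v = (3, -6)

A counterclockwise rotation by angle θ in ℝ² has matrix R(θ) = [[cos θ, -sin θ], [sin θ, cos θ]].
For θ = 180°: cos θ = -1, sin θ = 0.
R(180°) = [[-1, 0], [0, -1]].
R·v = [-1·-3 + (0)·6, 0·-3 + -1·6] = (3, -6).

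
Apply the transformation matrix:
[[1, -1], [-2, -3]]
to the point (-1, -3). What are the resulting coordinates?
(2, 11)

Matrix multiplication:
[[1, -1], [-2, -3]] × [-1, -3]ᵀ
= [1×-1 + -1×-3, -2×-1 + -3×-3]ᵀ
= [2.0000, 11.0000]ᵀ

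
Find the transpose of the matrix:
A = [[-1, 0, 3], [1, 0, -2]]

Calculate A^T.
[[-1, 1], [0, 0], [3, -2]]

The transpose sends entry (i,j) to (j,i); rows become columns.
Row 0 of A: [-1, 0, 3] -> column 0 of A^T.
Row 1 of A: [1, 0, -2] -> column 1 of A^T.
A^T = [[-1, 1], [0, 0], [3, -2]]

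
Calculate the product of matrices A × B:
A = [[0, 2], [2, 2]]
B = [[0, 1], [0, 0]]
[[0, 0], [0, 2]]

Matrix multiplication:
C[0][0] = 0×0 + 2×0 = 0
C[0][1] = 0×1 + 2×0 = 0
C[1][0] = 2×0 + 2×0 = 0
C[1][1] = 2×1 + 2×0 = 2
Result: [[0, 0], [0, 2]]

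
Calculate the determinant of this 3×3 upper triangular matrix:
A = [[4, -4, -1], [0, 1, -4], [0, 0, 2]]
8

The determinant of a triangular matrix is the product of its diagonal entries (the off-diagonal entries above the diagonal do not affect it).
det(A) = (4) * (1) * (2) = 8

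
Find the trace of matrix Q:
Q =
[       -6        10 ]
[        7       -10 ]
tr(Q) = -6 - 10 = -16

The trace of a square matrix is the sum of its diagonal entries.
Diagonal entries of Q: Q[0][0] = -6, Q[1][1] = -10.
tr(Q) = -6 - 10 = -16.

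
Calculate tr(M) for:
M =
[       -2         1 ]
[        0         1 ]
tr(M) = -2 + 1 = -1

The trace of a square matrix is the sum of its diagonal entries.
Diagonal entries of M: M[0][0] = -2, M[1][1] = 1.
tr(M) = -2 + 1 = -1.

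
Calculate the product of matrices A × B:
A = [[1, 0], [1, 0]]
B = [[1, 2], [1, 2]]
[[1, 2], [1, 2]]

Matrix multiplication:
C[0][0] = 1×1 + 0×1 = 1
C[0][1] = 1×2 + 0×2 = 2
C[1][0] = 1×1 + 0×1 = 1
C[1][1] = 1×2 + 0×2 = 2
Result: [[1, 2], [1, 2]]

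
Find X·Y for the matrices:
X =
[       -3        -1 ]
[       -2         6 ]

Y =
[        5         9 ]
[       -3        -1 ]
XY =
[      -12       -26 ]
[      -28       -24 ]

Matrix multiplication: (XY)[i][j] = sum over k of X[i][k] * Y[k][j].
  (XY)[0][0] = (-3)*(5) + (-1)*(-3) = -12
  (XY)[0][1] = (-3)*(9) + (-1)*(-1) = -26
  (XY)[1][0] = (-2)*(5) + (6)*(-3) = -28
  (XY)[1][1] = (-2)*(9) + (6)*(-1) = -24
XY =
[      -12       -26 ]
[      -28       -24 ]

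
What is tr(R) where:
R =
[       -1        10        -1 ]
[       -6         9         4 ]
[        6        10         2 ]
tr(R) = -1 + 9 + 2 = 10

The trace of a square matrix is the sum of its diagonal entries.
Diagonal entries of R: R[0][0] = -1, R[1][1] = 9, R[2][2] = 2.
tr(R) = -1 + 9 + 2 = 10.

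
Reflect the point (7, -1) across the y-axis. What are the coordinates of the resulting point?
(-7, -1)

Reflection across y-axis: (7, -1) → (-7, -1)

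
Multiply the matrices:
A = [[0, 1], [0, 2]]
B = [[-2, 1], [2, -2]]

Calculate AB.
[[2, -2], [4, -4]]

Each entry (i,j) of AB = sum over k of A[i][k]*B[k][j].
(AB)[0][0] = (0)*(-2) + (1)*(2) = 2
(AB)[0][1] = (0)*(1) + (1)*(-2) = -2
(AB)[1][0] = (0)*(-2) + (2)*(2) = 4
(AB)[1][1] = (0)*(1) + (2)*(-2) = -4
AB = [[2, -2], [4, -4]]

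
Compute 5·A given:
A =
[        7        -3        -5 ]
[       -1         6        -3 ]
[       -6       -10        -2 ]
5A =
[       35       -15       -25 ]
[       -5        30       -15 ]
[      -30       -50       -10 ]

Scalar multiplication is elementwise: (5A)[i][j] = 5 * A[i][j].
  (5A)[0][0] = 5 * (7) = 35
  (5A)[0][1] = 5 * (-3) = -15
  (5A)[0][2] = 5 * (-5) = -25
  (5A)[1][0] = 5 * (-1) = -5
  (5A)[1][1] = 5 * (6) = 30
  (5A)[1][2] = 5 * (-3) = -15
  (5A)[2][0] = 5 * (-6) = -30
  (5A)[2][1] = 5 * (-10) = -50
  (5A)[2][2] = 5 * (-2) = -10
5A =
[       35       -15       -25 ]
[       -5        30       -15 ]
[      -30       -50       -10 ]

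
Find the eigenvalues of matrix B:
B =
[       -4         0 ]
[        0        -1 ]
λ = -4, -1

Solve det(B - λI) = 0. For a 2×2 matrix the characteristic equation is λ² - (trace)λ + det = 0.
trace(B) = a + d = -4 - 1 = -5.
det(B) = a*d - b*c = (-4)*(-1) - (0)*(0) = 4 - 0 = 4.
Characteristic equation: λ² - (-5)λ + (4) = 0.
Discriminant = (-5)² - 4*(4) = 25 - 16 = 9.
λ = (-5 ± √9) / 2 = (-5 ± 3) / 2 = -4, -1.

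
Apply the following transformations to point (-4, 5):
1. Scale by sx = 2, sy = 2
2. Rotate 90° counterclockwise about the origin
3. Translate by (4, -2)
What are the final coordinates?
(-6, -10)

Step 1: Scale → (-8, 10)
Step 2: Rotate 90° → (-10, -8)
Step 3: Translate → (-6, -10)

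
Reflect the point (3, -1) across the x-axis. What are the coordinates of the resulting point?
(3, 1)

Reflection across x-axis: (3, -1) → (3, 1)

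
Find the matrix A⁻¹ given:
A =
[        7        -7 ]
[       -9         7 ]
det(A) = -14
A⁻¹ =
[     -1/2      -1/2 ]
[    -9/14      -1/2 ]

For a 2×2 matrix A = [[a, b], [c, d]] with det(A) ≠ 0, A⁻¹ = (1/det(A)) * [[d, -b], [-c, a]].
det(A) = (7)*(7) - (-7)*(-9) = 49 - 63 = -14.
A⁻¹ = (1/-14) * [[7, 7], [9, 7]].
Dividing each entry by -14 and reducing:
A⁻¹ =
[     -1/2      -1/2 ]
[    -9/14      -1/2 ]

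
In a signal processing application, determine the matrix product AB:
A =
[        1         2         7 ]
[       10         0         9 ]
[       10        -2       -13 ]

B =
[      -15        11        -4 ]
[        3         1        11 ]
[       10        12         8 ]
AB =
[       61        97        74 ]
[      -60       218        32 ]
[     -286       -48      -166 ]

Matrix multiplication: (AB)[i][j] = sum over k of A[i][k] * B[k][j].
  (AB)[0][0] = (1)*(-15) + (2)*(3) + (7)*(10) = 61
  (AB)[0][1] = (1)*(11) + (2)*(1) + (7)*(12) = 97
  (AB)[0][2] = (1)*(-4) + (2)*(11) + (7)*(8) = 74
  (AB)[1][0] = (10)*(-15) + (0)*(3) + (9)*(10) = -60
  (AB)[1][1] = (10)*(11) + (0)*(1) + (9)*(12) = 218
  (AB)[1][2] = (10)*(-4) + (0)*(11) + (9)*(8) = 32
  (AB)[2][0] = (10)*(-15) + (-2)*(3) + (-13)*(10) = -286
  (AB)[2][1] = (10)*(11) + (-2)*(1) + (-13)*(12) = -48
  (AB)[2][2] = (10)*(-4) + (-2)*(11) + (-13)*(8) = -166
AB =
[       61        97        74 ]
[      -60       218        32 ]
[     -286       -48      -166 ]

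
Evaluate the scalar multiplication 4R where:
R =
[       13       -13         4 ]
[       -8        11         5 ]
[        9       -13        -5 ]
4R =
[       52       -52        16 ]
[      -32        44        20 ]
[       36       -52       -20 ]

Scalar multiplication is elementwise: (4R)[i][j] = 4 * R[i][j].
  (4R)[0][0] = 4 * (13) = 52
  (4R)[0][1] = 4 * (-13) = -52
  (4R)[0][2] = 4 * (4) = 16
  (4R)[1][0] = 4 * (-8) = -32
  (4R)[1][1] = 4 * (11) = 44
  (4R)[1][2] = 4 * (5) = 20
  (4R)[2][0] = 4 * (9) = 36
  (4R)[2][1] = 4 * (-13) = -52
  (4R)[2][2] = 4 * (-5) = -20
4R =
[       52       -52        16 ]
[      -32        44        20 ]
[       36       -52       -20 ]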